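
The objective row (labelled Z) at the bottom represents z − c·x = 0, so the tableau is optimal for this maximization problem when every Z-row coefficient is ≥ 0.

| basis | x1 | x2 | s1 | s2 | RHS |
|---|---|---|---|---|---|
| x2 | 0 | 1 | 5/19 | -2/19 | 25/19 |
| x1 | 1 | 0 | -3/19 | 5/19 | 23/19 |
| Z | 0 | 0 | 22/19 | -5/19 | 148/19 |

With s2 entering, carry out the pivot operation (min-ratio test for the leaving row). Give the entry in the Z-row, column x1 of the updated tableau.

Ratio test on column s2 — row 1: entry -2/19 ≤ 0; row 2: (23/19)/(5/19) = 23/5. Minimum is 23/5 at row 2 (x1 leaves); pivot element 5/19.
Divide row 2 by 5/19; eliminate column s2 from the other rows.
Z-row update in column x1: 0 − (-5/19)·(19/5) = 1.

1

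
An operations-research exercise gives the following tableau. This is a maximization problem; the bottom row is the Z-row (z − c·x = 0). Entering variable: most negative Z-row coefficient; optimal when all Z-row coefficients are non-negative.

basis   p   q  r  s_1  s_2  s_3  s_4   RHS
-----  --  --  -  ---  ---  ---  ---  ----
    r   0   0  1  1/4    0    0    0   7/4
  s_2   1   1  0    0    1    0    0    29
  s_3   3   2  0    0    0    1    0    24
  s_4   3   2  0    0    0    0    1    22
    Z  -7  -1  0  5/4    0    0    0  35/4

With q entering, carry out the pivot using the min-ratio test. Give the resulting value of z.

79/4

Ratio test on column q — row 1: entry 0 ≤ 0; row 2: 29/1 = 29; row 3: 24/2 = 12; row 4: 22/2 = 11. Minimum is 11 at row 4 (s_4 leaves); pivot element 2.
Pivot on row 4; the Z-row RHS becomes 35/4 − (-1)·11 = 79/4.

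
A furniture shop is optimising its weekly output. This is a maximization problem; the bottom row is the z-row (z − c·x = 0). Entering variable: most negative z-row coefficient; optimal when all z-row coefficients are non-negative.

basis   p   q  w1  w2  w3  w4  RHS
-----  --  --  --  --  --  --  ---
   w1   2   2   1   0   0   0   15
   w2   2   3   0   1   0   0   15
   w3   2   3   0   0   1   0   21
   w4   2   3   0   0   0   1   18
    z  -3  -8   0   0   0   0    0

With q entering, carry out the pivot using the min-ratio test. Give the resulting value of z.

Ratio test on column q — row 1: 15/2 = 15/2; row 2: 15/3 = 5; row 3: 21/3 = 7; row 4: 18/3 = 6. Minimum is 5 at row 2 (w2 leaves); pivot element 3.
Pivot on row 2; the z-row RHS becomes 0 − (-8)·5 = 40.

40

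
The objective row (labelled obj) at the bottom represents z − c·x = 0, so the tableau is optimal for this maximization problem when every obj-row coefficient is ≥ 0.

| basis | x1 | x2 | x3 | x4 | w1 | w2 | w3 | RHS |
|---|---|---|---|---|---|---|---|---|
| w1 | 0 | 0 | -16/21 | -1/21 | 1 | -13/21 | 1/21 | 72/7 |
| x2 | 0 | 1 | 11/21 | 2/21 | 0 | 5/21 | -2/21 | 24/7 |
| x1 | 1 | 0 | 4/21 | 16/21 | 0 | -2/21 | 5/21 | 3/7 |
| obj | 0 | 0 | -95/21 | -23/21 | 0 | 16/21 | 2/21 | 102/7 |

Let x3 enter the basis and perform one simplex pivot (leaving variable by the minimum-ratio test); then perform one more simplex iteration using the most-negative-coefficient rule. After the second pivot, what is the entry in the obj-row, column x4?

11

Ratio test on column x3 — row 1: entry -16/21 ≤ 0; row 2: (24/7)/(11/21) = 72/11; row 3: (3/7)/(4/21) = 9/4. Minimum is 9/4 at row 3 (x1 leaves); pivot element 4/21.
Divide row 3 by 4/21; eliminate column x3 from the other rows.
Second iteration: most negative obj-row entry is -3/2 in column w2, so w2 enters.
Ratio test on column w2 — row 1: entry -1 ≤ 0; row 2: (9/4)/(1/2) = 9/2; row 3: entry -1/2 ≤ 0. Minimum is 9/2 at row 2 (x2 leaves); pivot element 1/2.
Divide row 2 by 1/2; eliminate column w2 from the other rows.
After both pivots, the entry at the obj-row, column x4 is 11.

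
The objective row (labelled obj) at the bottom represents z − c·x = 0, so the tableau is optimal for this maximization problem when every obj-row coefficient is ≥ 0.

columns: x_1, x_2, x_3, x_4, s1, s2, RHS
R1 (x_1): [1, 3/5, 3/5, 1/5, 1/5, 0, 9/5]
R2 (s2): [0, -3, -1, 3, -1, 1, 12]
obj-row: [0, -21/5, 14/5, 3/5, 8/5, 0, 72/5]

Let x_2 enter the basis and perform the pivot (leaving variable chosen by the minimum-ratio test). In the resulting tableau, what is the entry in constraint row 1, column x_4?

Ratio test on column x_2 — row 1: (9/5)/(3/5) = 3; row 2: entry -3 ≤ 0. Minimum is 3 at row 1 (x_1 leaves); pivot element 3/5.
Divide row 1 by 3/5; eliminate column x_2 from the other rows.
In the new row 1, the x_4 entry is the old entry divided by the pivot: (1/5)/(3/5) = 1/3.

1/3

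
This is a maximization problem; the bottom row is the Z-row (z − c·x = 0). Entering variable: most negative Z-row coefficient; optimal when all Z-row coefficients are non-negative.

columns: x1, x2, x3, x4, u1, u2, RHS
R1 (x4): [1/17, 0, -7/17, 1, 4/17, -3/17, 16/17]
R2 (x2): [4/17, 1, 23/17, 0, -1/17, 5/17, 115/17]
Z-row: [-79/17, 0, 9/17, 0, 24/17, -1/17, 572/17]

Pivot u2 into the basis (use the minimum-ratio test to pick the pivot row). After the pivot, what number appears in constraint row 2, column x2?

Ratio test on column u2 — row 1: entry -3/17 ≤ 0; row 2: (115/17)/(5/17) = 23. Minimum is 23 at row 2 (x2 leaves); pivot element 5/17.
Divide row 2 by 5/17; eliminate column u2 from the other rows.
In the new row 2, the x2 entry is the old entry divided by the pivot: 1/(5/17) = 17/5.

17/5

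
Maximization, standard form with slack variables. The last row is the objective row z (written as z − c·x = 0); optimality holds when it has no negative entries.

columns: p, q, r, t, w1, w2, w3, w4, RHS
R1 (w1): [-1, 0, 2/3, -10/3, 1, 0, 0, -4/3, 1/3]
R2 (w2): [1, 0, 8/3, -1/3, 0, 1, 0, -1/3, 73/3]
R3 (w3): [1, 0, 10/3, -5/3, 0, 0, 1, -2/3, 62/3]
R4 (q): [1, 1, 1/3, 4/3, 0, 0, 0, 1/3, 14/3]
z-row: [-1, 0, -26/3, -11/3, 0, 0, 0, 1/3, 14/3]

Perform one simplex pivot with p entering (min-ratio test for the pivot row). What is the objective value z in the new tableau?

Ratio test on column p — row 1: entry -1 ≤ 0; row 2: (73/3)/1 = 73/3; row 3: (62/3)/1 = 62/3; row 4: (14/3)/1 = 14/3. Minimum is 14/3 at row 4 (q leaves); pivot element 1.
Pivot on row 4; the z-row RHS becomes 14/3 − (-1)·(14/3) = 28/3.

28/3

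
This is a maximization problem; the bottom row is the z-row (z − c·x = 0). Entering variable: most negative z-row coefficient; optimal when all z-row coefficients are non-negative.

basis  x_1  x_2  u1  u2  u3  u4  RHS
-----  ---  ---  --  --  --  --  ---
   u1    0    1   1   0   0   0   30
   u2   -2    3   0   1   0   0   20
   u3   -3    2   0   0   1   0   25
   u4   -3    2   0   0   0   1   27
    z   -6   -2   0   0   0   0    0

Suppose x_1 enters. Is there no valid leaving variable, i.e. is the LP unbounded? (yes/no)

yes

Every constraint-row entry in column x_1 is ≤ 0, so increasing x_1 is unbounded.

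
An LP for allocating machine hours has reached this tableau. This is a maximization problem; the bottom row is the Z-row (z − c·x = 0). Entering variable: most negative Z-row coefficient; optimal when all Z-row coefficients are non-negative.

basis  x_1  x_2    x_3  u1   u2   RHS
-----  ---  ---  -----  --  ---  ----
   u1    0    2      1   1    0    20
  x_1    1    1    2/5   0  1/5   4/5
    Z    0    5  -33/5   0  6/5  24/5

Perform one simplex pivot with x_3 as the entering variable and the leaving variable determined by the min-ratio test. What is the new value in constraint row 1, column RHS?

18

Ratio test on column x_3 — row 1: 20/1 = 20; row 2: (4/5)/(2/5) = 2. Minimum is 2 at row 2 (x_1 leaves); pivot element 2/5.
Divide row 2 by 2/5; eliminate column x_3 from the other rows.
Row 1 update in column RHS: 20 − 1·2 = 18.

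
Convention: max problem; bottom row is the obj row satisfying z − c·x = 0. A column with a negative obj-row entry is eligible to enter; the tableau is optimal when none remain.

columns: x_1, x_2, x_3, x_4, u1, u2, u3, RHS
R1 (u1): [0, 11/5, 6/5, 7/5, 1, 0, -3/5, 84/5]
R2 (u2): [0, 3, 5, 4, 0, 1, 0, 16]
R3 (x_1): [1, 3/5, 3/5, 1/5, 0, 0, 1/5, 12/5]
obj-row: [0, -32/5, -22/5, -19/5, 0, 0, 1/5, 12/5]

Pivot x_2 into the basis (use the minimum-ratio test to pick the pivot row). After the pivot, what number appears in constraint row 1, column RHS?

8

Ratio test on column x_2 — row 1: (84/5)/(11/5) = 84/11; row 2: 16/3 = 16/3; row 3: (12/5)/(3/5) = 4. Minimum is 4 at row 3 (x_1 leaves); pivot element 3/5.
Divide row 3 by 3/5; eliminate column x_2 from the other rows.
Row 1 update in column RHS: 84/5 − (11/5)·4 = 8.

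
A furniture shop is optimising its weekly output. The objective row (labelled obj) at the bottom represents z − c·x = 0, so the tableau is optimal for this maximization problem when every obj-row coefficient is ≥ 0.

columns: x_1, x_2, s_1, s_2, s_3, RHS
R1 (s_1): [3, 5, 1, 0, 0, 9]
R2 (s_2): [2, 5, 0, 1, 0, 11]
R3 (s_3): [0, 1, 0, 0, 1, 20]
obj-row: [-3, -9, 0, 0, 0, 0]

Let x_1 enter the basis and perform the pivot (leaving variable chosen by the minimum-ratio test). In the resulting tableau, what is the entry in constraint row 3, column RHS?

20

Ratio test on column x_1 — row 1: 9/3 = 3; row 2: 11/2 = 11/2; row 3: entry 0 ≤ 0. Minimum is 3 at row 1 (s_1 leaves); pivot element 3.
Divide row 1 by 3; eliminate column x_1 from the other rows.
Row 3 update in column RHS: 20 − 0·3 = 20.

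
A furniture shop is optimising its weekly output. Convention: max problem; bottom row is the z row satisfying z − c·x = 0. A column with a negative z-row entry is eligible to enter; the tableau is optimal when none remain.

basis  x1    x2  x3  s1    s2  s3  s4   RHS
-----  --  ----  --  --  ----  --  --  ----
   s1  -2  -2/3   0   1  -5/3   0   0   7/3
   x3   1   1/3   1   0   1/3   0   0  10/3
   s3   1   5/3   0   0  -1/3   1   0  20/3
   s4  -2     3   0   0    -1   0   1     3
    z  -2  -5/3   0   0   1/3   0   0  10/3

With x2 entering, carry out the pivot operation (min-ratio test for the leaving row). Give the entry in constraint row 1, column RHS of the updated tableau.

3

Ratio test on column x2 — row 1: entry -2/3 ≤ 0; row 2: (10/3)/(1/3) = 10; row 3: (20/3)/(5/3) = 4; row 4: 3/3 = 1. Minimum is 1 at row 4 (s4 leaves); pivot element 3.
Divide row 4 by 3; eliminate column x2 from the other rows.
Row 1 update in column RHS: 7/3 − (-2/3)·1 = 3.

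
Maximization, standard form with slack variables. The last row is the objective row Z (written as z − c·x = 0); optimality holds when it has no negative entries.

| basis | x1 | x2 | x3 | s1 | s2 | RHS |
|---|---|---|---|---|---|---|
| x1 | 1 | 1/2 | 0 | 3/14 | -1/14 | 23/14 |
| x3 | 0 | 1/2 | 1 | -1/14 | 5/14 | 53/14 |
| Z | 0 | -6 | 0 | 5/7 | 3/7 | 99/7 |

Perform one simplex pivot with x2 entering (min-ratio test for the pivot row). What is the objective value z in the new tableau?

Ratio test on column x2 — row 1: (23/14)/(1/2) = 23/7; row 2: (53/14)/(1/2) = 53/7. Minimum is 23/7 at row 1 (x1 leaves); pivot element 1/2.
Pivot on row 1; the Z-row RHS becomes 99/7 − (-6)·(23/7) = 237/7.

237/7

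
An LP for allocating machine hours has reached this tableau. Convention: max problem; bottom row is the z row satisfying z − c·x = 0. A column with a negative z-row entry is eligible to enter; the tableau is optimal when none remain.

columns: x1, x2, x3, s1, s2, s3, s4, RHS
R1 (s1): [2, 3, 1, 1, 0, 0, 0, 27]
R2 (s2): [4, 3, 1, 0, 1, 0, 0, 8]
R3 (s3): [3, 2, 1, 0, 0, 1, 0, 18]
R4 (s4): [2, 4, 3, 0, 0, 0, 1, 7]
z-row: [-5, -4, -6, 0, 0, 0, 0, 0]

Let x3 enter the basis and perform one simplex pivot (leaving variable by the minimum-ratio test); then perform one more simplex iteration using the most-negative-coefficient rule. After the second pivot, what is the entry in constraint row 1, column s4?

Ratio test on column x3 — row 1: 27/1 = 27; row 2: 8/1 = 8; row 3: 18/1 = 18; row 4: 7/3 = 7/3. Minimum is 7/3 at row 4 (s4 leaves); pivot element 3.
Divide row 4 by 3; eliminate column x3 from the other rows.
Second iteration: most negative z-row entry is -1 in column x1, so x1 enters.
Ratio test on column x1 — row 1: (74/3)/(4/3) = 37/2; row 2: (17/3)/(10/3) = 17/10; row 3: (47/3)/(7/3) = 47/7; row 4: (7/3)/(2/3) = 7/2. Minimum is 17/10 at row 2 (s2 leaves); pivot element 10/3.
Divide row 2 by 10/3; eliminate column x1 from the other rows.
After both pivots, the entry at constraint row 1, column s4 is -1/5.

-1/5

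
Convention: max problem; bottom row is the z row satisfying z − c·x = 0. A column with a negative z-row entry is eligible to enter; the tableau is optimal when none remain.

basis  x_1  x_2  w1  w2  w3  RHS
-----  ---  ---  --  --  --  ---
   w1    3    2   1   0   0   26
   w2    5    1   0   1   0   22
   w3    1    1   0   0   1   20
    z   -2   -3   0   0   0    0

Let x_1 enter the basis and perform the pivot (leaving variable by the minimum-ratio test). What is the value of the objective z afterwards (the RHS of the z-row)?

Ratio test on column x_1 — row 1: 26/3 = 26/3; row 2: 22/5 = 22/5; row 3: 20/1 = 20. Minimum is 22/5 at row 2 (w2 leaves); pivot element 5.
Pivot on row 2; the z-row RHS becomes 0 − (-2)·(22/5) = 44/5.

44/5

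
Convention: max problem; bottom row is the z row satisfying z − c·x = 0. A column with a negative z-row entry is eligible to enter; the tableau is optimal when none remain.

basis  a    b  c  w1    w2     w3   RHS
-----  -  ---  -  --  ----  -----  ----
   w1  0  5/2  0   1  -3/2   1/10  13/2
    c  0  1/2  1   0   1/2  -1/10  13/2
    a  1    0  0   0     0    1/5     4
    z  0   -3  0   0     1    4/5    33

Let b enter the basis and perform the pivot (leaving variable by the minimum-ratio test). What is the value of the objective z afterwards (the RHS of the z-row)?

204/5

Ratio test on column b — row 1: (13/2)/(5/2) = 13/5; row 2: (13/2)/(1/2) = 13; row 3: entry 0 ≤ 0. Minimum is 13/5 at row 1 (w1 leaves); pivot element 5/2.
Pivot on row 1; the z-row RHS becomes 33 − (-3)·(13/5) = 204/5.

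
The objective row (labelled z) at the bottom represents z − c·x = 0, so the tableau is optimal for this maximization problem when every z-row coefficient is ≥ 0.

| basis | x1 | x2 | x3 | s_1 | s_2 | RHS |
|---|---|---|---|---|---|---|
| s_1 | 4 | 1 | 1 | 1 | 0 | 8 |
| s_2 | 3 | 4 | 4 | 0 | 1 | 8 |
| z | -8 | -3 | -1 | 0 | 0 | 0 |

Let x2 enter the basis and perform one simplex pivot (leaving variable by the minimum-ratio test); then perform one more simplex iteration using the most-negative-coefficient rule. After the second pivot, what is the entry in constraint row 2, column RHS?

Ratio test on column x2 — row 1: 8/1 = 8; row 2: 8/4 = 2. Minimum is 2 at row 2 (s_2 leaves); pivot element 4.
Divide row 2 by 4; eliminate column x2 from the other rows.
Second iteration: most negative z-row entry is -23/4 in column x1, so x1 enters.
Ratio test on column x1 — row 1: 6/(13/4) = 24/13; row 2: 2/(3/4) = 8/3. Minimum is 24/13 at row 1 (s_1 leaves); pivot element 13/4.
Divide row 1 by 13/4; eliminate column x1 from the other rows.
After both pivots, the entry at constraint row 2, column RHS is 8/13.

8/13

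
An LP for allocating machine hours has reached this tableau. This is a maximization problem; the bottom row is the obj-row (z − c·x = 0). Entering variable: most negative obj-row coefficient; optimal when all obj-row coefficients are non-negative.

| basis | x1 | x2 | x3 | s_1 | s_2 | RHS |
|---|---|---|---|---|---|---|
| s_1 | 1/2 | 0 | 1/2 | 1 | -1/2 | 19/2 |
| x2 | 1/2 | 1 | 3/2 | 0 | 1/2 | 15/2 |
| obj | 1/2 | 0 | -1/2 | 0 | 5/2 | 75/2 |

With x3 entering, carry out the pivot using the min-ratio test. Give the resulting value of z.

Ratio test on column x3 — row 1: (19/2)/(1/2) = 19; row 2: (15/2)/(3/2) = 5. Minimum is 5 at row 2 (x2 leaves); pivot element 3/2.
Pivot on row 2; the obj-row RHS becomes 75/2 − (-1/2)·5 = 40.

40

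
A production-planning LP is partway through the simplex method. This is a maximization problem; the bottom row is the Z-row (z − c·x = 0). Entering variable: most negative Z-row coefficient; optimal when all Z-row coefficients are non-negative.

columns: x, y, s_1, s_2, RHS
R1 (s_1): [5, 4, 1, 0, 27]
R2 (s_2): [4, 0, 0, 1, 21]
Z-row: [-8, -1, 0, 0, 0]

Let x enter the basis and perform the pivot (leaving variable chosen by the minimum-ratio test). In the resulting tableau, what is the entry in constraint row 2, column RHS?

Ratio test on column x — row 1: 27/5 = 27/5; row 2: 21/4 = 21/4. Minimum is 21/4 at row 2 (s_2 leaves); pivot element 4.
Divide row 2 by 4; eliminate column x from the other rows.
In the new row 2, the RHS entry is the old entry divided by the pivot: 21/4 = 21/4.

21/4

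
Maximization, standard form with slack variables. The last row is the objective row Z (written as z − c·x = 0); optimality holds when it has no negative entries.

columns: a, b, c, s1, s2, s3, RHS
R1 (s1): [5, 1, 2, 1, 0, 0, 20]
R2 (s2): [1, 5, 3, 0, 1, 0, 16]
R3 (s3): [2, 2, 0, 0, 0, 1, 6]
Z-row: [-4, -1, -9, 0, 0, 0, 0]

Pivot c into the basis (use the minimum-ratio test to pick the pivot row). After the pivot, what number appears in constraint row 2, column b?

5/3

Ratio test on column c — row 1: 20/2 = 10; row 2: 16/3 = 16/3; row 3: entry 0 ≤ 0. Minimum is 16/3 at row 2 (s2 leaves); pivot element 3.
Divide row 2 by 3; eliminate column c from the other rows.
In the new row 2, the b entry is the old entry divided by the pivot: 5/3 = 5/3.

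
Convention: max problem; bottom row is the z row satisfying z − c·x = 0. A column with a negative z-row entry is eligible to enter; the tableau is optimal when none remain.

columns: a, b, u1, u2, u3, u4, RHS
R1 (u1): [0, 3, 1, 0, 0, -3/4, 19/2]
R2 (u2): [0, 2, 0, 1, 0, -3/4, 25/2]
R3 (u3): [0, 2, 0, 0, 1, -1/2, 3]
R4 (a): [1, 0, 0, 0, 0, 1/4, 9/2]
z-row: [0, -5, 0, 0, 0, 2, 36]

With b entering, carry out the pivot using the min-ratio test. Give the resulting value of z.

Ratio test on column b — row 1: (19/2)/3 = 19/6; row 2: (25/2)/2 = 25/4; row 3: 3/2 = 3/2; row 4: entry 0 ≤ 0. Minimum is 3/2 at row 3 (u3 leaves); pivot element 2.
Pivot on row 3; the z-row RHS becomes 36 − (-5)·(3/2) = 87/2.

87/2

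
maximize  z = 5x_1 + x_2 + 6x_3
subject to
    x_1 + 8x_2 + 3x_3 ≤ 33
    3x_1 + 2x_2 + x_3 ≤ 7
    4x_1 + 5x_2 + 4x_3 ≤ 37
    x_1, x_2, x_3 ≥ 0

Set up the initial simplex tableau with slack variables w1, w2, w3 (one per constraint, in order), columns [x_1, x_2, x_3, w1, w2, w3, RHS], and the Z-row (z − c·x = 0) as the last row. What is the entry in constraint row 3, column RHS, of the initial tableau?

The RHS of constraint 3 is b_3 = 37.

37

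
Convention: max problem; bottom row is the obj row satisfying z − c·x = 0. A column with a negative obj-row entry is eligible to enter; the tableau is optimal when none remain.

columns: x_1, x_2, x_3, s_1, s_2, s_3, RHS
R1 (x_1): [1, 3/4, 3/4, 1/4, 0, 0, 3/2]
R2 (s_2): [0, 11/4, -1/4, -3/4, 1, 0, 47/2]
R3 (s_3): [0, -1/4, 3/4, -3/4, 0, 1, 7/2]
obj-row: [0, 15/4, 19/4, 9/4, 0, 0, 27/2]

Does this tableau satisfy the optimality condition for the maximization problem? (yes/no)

yes

Every obj-row coefficient is ≥ 0, so the tableau is optimal.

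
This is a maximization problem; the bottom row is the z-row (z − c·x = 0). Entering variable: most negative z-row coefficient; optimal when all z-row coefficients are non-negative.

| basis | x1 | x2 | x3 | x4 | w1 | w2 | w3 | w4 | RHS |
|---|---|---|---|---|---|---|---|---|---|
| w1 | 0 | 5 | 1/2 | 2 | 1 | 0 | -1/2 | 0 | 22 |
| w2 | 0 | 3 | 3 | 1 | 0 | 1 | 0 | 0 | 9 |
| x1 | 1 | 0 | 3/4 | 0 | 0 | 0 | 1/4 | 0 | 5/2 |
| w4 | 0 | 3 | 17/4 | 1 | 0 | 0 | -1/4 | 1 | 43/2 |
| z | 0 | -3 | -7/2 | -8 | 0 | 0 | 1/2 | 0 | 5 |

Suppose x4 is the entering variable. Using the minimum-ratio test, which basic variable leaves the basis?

Column x4 entries and ratios — w1: 22/2 = 11; w2: 9/1 = 9; x1: 0 ≤ 0, skip; w4: (43/2)/1 = 43/2.
Smallest ratio is 9 in the row of w2, so w2 leaves.

w2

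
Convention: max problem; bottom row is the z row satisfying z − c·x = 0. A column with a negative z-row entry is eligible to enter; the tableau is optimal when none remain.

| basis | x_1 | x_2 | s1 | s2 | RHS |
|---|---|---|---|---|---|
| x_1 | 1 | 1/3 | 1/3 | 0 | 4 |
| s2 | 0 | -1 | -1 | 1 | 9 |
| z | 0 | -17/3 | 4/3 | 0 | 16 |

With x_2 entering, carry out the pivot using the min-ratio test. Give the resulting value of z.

Ratio test on column x_2 — row 1: 4/(1/3) = 12; row 2: entry -1 ≤ 0. Minimum is 12 at row 1 (x_1 leaves); pivot element 1/3.
Pivot on row 1; the z-row RHS becomes 16 − (-17/3)·12 = 84.

84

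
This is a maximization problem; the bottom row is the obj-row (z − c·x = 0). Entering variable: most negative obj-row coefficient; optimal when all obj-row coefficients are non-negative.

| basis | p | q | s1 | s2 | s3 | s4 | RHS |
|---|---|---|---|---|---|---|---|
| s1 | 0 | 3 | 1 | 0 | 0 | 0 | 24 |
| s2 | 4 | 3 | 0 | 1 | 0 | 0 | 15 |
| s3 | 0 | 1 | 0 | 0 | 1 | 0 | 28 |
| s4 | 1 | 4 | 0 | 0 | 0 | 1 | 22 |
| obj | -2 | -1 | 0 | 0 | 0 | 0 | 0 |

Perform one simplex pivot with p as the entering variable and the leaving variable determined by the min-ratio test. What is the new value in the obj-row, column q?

Ratio test on column p — row 1: entry 0 ≤ 0; row 2: 15/4 = 15/4; row 3: entry 0 ≤ 0; row 4: 22/1 = 22. Minimum is 15/4 at row 2 (s2 leaves); pivot element 4.
Divide row 2 by 4; eliminate column p from the other rows.
obj-row update in column q: -1 − (-2)·(3/4) = 1/2.

1/2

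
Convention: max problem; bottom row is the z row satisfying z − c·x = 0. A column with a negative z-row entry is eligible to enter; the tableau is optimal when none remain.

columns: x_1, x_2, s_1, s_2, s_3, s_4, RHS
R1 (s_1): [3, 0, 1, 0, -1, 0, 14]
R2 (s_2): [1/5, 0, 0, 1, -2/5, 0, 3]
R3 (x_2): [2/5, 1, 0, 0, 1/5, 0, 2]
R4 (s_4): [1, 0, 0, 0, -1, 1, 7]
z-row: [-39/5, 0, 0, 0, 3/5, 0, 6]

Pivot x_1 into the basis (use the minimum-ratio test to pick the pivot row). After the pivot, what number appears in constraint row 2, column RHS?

Ratio test on column x_1 — row 1: 14/3 = 14/3; row 2: 3/(1/5) = 15; row 3: 2/(2/5) = 5; row 4: 7/1 = 7. Minimum is 14/3 at row 1 (s_1 leaves); pivot element 3.
Divide row 1 by 3; eliminate column x_1 from the other rows.
Row 2 update in column RHS: 3 − (1/5)·(14/3) = 31/15.

31/15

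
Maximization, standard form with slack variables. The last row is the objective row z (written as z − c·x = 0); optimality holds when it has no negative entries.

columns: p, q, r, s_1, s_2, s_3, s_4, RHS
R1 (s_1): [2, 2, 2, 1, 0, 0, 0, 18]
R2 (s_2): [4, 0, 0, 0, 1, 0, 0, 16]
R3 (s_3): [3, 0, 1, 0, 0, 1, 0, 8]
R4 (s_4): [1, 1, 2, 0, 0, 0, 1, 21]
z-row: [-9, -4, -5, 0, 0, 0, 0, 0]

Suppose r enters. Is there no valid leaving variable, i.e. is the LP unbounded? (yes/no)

Column r has positive entries in row(s) 1, 3, 4, so the ratio test bounds it — not unbounded.

no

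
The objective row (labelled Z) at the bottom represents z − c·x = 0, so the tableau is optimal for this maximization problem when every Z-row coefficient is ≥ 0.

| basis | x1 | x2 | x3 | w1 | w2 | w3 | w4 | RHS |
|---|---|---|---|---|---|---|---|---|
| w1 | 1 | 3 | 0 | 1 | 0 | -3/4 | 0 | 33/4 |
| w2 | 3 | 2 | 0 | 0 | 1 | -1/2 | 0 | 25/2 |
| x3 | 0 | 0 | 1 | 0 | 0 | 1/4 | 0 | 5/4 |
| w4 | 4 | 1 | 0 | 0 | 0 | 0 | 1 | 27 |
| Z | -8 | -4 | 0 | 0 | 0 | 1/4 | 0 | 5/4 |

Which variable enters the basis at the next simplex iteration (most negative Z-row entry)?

x1

Negative Z-row entries: x1: -8, x2: -4.
The most negative is -8 in column x1, so x1 enters.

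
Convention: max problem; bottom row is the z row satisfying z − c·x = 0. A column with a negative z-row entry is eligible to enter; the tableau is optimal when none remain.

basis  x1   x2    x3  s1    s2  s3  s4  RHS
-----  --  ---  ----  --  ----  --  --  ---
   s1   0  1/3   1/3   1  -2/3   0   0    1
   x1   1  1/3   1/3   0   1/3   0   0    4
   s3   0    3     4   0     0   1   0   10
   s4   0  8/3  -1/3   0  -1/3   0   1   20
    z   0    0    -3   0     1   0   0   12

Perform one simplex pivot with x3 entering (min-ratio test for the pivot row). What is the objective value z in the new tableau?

Ratio test on column x3 — row 1: 1/(1/3) = 3; row 2: 4/(1/3) = 12; row 3: 10/4 = 5/2; row 4: entry -1/3 ≤ 0. Minimum is 5/2 at row 3 (s3 leaves); pivot element 4.
Pivot on row 3; the z-row RHS becomes 12 − (-3)·(5/2) = 39/2.

39/2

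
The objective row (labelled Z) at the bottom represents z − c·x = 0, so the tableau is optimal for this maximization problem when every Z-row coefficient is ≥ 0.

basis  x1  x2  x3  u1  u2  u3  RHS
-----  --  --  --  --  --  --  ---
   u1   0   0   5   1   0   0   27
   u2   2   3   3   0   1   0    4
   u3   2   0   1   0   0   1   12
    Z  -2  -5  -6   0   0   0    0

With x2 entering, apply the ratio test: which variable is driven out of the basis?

Column x2 entries and ratios — u1: 0 ≤ 0, skip; u2: 4/3 = 4/3; u3: 0 ≤ 0, skip.
Smallest ratio is 4/3 in the row of u2, so u2 leaves.

u2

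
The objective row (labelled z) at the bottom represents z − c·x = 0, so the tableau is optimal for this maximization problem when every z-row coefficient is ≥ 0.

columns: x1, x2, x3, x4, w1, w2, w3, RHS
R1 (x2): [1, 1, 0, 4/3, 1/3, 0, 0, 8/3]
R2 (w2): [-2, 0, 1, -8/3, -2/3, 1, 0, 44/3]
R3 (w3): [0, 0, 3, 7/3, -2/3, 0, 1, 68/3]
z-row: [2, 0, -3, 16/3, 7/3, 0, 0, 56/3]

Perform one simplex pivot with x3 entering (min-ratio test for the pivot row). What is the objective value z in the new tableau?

Ratio test on column x3 — row 1: entry 0 ≤ 0; row 2: (44/3)/1 = 44/3; row 3: (68/3)/3 = 68/9. Minimum is 68/9 at row 3 (w3 leaves); pivot element 3.
Pivot on row 3; the z-row RHS becomes 56/3 − (-3)·(68/9) = 124/3.

124/3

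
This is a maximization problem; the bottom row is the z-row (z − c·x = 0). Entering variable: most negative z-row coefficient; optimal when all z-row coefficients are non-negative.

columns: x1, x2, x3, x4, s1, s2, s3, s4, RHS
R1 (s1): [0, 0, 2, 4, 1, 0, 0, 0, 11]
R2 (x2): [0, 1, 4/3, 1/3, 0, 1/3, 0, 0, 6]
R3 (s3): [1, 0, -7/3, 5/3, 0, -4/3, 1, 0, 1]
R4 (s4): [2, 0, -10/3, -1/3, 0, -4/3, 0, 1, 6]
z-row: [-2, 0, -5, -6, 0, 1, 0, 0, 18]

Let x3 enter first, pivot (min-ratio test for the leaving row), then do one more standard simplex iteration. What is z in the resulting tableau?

605/14

Ratio test on column x3 — row 1: 11/2 = 11/2; row 2: 6/(4/3) = 9/2; row 3: entry -7/3 ≤ 0; row 4: entry -10/3 ≤ 0. Minimum is 9/2 at row 2 (x2 leaves); pivot element 4/3.
Pivot on row 2; the z-row RHS becomes 18 − (-5)·(9/2) = 81/2.
Next entering variable (most negative z-row entry -19/4): x4.
Ratio test on column x4 — row 1: 2/(7/2) = 4/7; row 2: (9/2)/(1/4) = 18; row 3: (23/2)/(9/4) = 46/9; row 4: 21/(1/2) = 42. Minimum is 4/7 at row 1 (s1 leaves); pivot element 7/2.
After the second pivot the z-row RHS is 81/2 − (-19/4)·(4/7) = 605/14.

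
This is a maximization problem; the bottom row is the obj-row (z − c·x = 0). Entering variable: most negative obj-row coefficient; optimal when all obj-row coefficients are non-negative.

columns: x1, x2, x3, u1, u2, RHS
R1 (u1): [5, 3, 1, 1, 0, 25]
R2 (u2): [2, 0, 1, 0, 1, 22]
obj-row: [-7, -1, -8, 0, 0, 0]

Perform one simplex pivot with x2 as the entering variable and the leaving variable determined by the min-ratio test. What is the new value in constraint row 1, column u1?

Ratio test on column x2 — row 1: 25/3 = 25/3; row 2: entry 0 ≤ 0. Minimum is 25/3 at row 1 (u1 leaves); pivot element 3.
Divide row 1 by 3; eliminate column x2 from the other rows.
In the new row 1, the u1 entry is the old entry divided by the pivot: 1/3 = 1/3.

1/3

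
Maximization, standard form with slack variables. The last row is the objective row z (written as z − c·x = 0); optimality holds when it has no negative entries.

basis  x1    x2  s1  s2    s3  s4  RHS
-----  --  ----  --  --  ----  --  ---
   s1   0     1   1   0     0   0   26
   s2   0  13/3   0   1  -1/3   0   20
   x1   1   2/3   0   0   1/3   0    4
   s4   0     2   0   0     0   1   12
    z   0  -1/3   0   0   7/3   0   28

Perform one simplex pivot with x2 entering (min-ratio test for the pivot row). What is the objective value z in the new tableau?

Ratio test on column x2 — row 1: 26/1 = 26; row 2: 20/(13/3) = 60/13; row 3: 4/(2/3) = 6; row 4: 12/2 = 6. Minimum is 60/13 at row 2 (s2 leaves); pivot element 13/3.
Pivot on row 2; the z-row RHS becomes 28 − (-1/3)·(60/13) = 384/13.

384/13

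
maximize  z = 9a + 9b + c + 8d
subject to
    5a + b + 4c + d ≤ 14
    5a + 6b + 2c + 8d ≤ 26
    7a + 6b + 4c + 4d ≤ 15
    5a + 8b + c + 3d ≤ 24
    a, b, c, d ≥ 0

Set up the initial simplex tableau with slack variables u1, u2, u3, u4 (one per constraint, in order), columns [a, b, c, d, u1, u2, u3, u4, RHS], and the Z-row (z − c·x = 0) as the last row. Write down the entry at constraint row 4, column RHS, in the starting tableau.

The RHS of constraint 4 is b_4 = 24.

24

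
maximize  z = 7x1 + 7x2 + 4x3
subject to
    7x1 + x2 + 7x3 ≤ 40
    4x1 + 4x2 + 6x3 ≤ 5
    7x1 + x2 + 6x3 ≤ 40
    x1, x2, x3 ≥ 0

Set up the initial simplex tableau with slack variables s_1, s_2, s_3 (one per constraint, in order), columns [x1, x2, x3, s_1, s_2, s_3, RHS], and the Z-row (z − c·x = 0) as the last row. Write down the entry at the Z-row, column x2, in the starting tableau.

-7

The Z-row carries the negated objective coefficients: the x2 entry is -7.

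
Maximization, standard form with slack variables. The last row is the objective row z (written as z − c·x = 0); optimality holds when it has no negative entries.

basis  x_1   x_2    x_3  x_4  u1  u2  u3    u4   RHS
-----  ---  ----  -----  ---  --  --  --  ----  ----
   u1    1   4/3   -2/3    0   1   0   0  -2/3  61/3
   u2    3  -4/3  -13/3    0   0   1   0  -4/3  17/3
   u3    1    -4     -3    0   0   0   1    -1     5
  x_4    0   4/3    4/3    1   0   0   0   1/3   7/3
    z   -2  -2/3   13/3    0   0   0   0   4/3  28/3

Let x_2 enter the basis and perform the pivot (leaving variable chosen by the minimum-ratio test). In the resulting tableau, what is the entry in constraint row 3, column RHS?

Ratio test on column x_2 — row 1: (61/3)/(4/3) = 61/4; row 2: entry -4/3 ≤ 0; row 3: entry -4 ≤ 0; row 4: (7/3)/(4/3) = 7/4. Minimum is 7/4 at row 4 (x_4 leaves); pivot element 4/3.
Divide row 4 by 4/3; eliminate column x_2 from the other rows.
Row 3 update in column RHS: 5 − (-4)·(7/4) = 12.

12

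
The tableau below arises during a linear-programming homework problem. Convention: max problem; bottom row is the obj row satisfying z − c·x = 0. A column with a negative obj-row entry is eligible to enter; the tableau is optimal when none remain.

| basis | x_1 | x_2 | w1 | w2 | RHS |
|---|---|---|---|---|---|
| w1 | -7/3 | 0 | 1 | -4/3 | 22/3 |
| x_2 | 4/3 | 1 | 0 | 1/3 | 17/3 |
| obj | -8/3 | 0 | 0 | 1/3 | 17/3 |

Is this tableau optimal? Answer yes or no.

no

The obj-row has a negative entry -8/3 in column x_1, so it is not optimal.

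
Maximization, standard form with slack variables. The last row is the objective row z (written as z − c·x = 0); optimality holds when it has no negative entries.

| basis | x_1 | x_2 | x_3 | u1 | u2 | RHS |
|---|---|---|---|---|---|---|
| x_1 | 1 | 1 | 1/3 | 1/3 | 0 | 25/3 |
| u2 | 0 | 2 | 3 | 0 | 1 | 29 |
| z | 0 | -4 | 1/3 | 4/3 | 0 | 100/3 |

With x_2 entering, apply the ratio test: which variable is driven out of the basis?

x_1

Column x_2 entries and ratios — x_1: (25/3)/1 = 25/3; u2: 29/2 = 29/2.
Smallest ratio is 25/3 in the row of x_1, so x_1 leaves.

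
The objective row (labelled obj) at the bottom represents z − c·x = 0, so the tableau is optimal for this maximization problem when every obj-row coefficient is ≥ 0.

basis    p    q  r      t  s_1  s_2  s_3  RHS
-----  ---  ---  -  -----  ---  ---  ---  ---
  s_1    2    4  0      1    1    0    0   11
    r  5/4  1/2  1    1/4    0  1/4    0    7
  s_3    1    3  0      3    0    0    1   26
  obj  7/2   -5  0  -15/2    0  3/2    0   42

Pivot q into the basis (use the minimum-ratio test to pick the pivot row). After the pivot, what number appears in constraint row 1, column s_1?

1/4

Ratio test on column q — row 1: 11/4 = 11/4; row 2: 7/(1/2) = 14; row 3: 26/3 = 26/3. Minimum is 11/4 at row 1 (s_1 leaves); pivot element 4.
Divide row 1 by 4; eliminate column q from the other rows.
In the new row 1, the s_1 entry is the old entry divided by the pivot: 1/4 = 1/4.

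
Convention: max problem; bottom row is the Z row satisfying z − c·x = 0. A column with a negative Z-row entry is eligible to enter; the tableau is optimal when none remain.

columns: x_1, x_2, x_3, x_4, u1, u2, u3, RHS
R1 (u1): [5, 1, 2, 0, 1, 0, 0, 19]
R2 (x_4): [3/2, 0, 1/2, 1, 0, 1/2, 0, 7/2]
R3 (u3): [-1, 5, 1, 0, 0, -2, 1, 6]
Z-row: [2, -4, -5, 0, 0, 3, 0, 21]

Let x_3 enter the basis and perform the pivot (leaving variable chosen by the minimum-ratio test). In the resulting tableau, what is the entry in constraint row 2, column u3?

-1/2

Ratio test on column x_3 — row 1: 19/2 = 19/2; row 2: (7/2)/(1/2) = 7; row 3: 6/1 = 6. Minimum is 6 at row 3 (u3 leaves); pivot element 1.
Divide row 3 by 1; eliminate column x_3 from the other rows.
Row 2 update in column u3: 0 − (1/2)·1 = -1/2.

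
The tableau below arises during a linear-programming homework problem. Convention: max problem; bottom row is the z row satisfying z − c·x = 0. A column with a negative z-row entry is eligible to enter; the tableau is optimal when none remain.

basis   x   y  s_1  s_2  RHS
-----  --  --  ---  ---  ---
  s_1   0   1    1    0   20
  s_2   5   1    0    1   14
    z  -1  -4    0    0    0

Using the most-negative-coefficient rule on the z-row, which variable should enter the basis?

y

Negative z-row entries: x: -1, y: -4.
The most negative is -4 in column y, so y enters.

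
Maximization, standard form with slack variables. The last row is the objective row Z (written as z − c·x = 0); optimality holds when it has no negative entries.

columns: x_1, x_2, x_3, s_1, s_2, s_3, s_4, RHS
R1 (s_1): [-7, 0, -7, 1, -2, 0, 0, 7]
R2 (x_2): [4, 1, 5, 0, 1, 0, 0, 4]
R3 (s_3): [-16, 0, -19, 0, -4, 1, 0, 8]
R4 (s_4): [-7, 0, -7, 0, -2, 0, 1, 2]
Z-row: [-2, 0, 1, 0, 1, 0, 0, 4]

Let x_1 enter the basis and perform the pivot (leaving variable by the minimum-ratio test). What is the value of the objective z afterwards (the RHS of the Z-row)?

Ratio test on column x_1 — row 1: entry -7 ≤ 0; row 2: 4/4 = 1; row 3: entry -16 ≤ 0; row 4: entry -7 ≤ 0. Minimum is 1 at row 2 (x_2 leaves); pivot element 4.
Pivot on row 2; the Z-row RHS becomes 4 − (-2)·1 = 6.

6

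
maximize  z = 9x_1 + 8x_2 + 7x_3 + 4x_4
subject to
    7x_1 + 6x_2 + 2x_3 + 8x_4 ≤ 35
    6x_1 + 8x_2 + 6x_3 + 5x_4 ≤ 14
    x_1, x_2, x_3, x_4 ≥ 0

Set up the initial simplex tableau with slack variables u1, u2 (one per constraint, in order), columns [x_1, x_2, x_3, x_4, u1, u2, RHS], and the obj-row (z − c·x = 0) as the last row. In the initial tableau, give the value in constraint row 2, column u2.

Slack u2 belongs to constraint 2; its column is the unit vector e_2, so the entry in row 2 is 1.

1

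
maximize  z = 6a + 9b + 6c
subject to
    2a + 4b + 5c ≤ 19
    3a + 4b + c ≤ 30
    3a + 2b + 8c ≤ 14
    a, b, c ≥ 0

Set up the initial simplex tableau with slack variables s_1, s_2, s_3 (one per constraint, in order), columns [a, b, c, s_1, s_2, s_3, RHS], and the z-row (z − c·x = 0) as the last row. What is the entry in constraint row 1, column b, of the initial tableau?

Constraint 1 has coefficient 4 on b.

4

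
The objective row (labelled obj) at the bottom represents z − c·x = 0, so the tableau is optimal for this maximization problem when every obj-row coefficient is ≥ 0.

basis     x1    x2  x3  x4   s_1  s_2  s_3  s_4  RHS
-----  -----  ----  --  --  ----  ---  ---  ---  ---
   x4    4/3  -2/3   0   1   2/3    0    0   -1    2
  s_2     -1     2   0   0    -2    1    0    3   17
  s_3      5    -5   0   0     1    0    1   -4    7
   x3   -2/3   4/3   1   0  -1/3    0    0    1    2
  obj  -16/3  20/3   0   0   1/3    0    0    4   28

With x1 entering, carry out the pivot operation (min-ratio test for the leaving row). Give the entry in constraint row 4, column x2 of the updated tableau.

Ratio test on column x1 — row 1: 2/(4/3) = 3/2; row 2: entry -1 ≤ 0; row 3: 7/5 = 7/5; row 4: entry -2/3 ≤ 0. Minimum is 7/5 at row 3 (s_3 leaves); pivot element 5.
Divide row 3 by 5; eliminate column x1 from the other rows.
Row 4 update in column x2: 4/3 − (-2/3)·(-1) = 2/3.

2/3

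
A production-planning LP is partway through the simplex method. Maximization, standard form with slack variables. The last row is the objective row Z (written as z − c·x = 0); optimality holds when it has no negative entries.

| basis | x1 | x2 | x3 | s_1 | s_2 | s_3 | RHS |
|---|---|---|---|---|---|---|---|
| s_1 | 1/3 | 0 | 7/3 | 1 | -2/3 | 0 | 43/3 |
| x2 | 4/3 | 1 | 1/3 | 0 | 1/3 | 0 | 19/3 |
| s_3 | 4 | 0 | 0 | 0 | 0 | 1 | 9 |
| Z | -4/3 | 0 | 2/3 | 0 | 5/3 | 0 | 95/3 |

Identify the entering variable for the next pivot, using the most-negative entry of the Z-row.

Negative Z-row entries: x1: -4/3.
The most negative is -4/3 in column x1, so x1 enters.

x1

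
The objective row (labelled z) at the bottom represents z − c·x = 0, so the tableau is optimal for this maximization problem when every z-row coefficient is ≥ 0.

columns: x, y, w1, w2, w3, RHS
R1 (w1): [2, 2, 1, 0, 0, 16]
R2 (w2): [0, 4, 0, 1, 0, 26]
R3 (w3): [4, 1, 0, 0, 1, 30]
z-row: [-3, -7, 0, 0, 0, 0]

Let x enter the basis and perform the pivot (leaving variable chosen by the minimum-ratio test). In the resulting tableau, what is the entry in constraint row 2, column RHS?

Ratio test on column x — row 1: 16/2 = 8; row 2: entry 0 ≤ 0; row 3: 30/4 = 15/2. Minimum is 15/2 at row 3 (w3 leaves); pivot element 4.
Divide row 3 by 4; eliminate column x from the other rows.
Row 2 update in column RHS: 26 − 0·(15/2) = 26.

26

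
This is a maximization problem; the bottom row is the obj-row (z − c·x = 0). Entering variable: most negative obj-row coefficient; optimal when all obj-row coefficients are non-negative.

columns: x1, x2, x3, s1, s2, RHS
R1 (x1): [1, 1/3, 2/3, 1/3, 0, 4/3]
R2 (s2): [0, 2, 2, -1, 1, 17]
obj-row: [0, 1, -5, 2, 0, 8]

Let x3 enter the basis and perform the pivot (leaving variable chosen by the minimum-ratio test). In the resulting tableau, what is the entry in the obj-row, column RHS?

Ratio test on column x3 — row 1: (4/3)/(2/3) = 2; row 2: 17/2 = 17/2. Minimum is 2 at row 1 (x1 leaves); pivot element 2/3.
Divide row 1 by 2/3; eliminate column x3 from the other rows.
obj-row update in column RHS: 8 − (-5)·2 = 18.

18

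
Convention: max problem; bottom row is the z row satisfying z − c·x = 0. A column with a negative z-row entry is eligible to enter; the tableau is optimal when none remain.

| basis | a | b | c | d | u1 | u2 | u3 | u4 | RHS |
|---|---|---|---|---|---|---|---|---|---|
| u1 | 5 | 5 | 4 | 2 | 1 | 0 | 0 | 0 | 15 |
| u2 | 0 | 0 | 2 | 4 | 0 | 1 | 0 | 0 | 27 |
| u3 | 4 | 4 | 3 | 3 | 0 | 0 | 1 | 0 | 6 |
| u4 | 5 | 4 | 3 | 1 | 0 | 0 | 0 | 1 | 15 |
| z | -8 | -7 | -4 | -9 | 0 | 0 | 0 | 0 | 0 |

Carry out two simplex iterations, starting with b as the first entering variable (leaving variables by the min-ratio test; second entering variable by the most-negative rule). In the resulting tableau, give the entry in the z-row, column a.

4

Ratio test on column b — row 1: 15/5 = 3; row 2: entry 0 ≤ 0; row 3: 6/4 = 3/2; row 4: 15/4 = 15/4. Minimum is 3/2 at row 3 (u3 leaves); pivot element 4.
Divide row 3 by 4; eliminate column b from the other rows.
Second iteration: most negative z-row entry is -15/4 in column d, so d enters.
Ratio test on column d — row 1: entry -7/4 ≤ 0; row 2: 27/4 = 27/4; row 3: (3/2)/(3/4) = 2; row 4: entry -2 ≤ 0. Minimum is 2 at row 3 (b leaves); pivot element 3/4.
Divide row 3 by 3/4; eliminate column d from the other rows.
After both pivots, the entry at the z-row, column a is 4.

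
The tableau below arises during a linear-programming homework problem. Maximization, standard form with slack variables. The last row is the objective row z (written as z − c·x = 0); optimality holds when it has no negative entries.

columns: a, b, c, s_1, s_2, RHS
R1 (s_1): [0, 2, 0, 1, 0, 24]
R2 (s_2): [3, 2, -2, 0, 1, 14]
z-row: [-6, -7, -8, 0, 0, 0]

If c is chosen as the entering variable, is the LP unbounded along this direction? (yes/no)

yes

Every constraint-row entry in column c is ≤ 0, so increasing c is unbounded.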